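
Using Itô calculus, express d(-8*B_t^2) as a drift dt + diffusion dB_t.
d(-8*B_t^2) = (-8) dt + (-16*B_t) dB_t

Itô's formula for f(B_t) gives d f(B_t) = f'(B_t) dB_t + (1/2) f''(B_t) dt. Compute derivatives of f(x) = -8*x^2:
  f'(x)  = -16*x
  f''(x) = -16
Substitute x = B_t and multiply the f'' term by 1/2:
  drift     = (1/2) * (-16) evaluated at B_t = -8
  diffusion = (-16*x) evaluated at B_t = -16*B_t
Therefore d(-8*B_t^2) = (-8) dt + (-16*B_t) dB_t.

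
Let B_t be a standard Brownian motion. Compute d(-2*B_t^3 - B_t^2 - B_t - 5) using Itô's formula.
d(-2*B_t^3 - B_t^2 - B_t - 5) = (-6*B_t - 1) dt + (-6*B_t^2 - 2*B_t - 1) dB_t

Itô's formula for f(B_t) gives d f(B_t) = f'(B_t) dB_t + (1/2) f''(B_t) dt. Compute derivatives of f(x) = -2*x^3 - x^2 - x - 5:
  f'(x)  = -6*x^2 - 2*x - 1
  f''(x) = -12*x - 2
Substitute x = B_t and multiply the f'' term by 1/2:
  drift     = (1/2) * (-12*x - 2) evaluated at B_t = -6*B_t - 1
  diffusion = (-6*x^2 - 2*x - 1) evaluated at B_t = -6*B_t^2 - 2*B_t - 1
Therefore d(-2*B_t^3 - B_t^2 - B_t - 5) = (-6*B_t - 1) dt + (-6*B_t^2 - 2*B_t - 1) dB_t.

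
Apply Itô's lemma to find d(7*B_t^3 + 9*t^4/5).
d(7*B_t^3 + 9*t^4/5) = (21*B_t + 36*t^3/5) dt + (21*B_t^2) dB_t

Itô's formula for f(t, x): d f(t, B_t) = (f_t + (1/2) f_xx) dt + f_x dB_t. Compute partials of f(t, x) = 9*t^4/5 + 7*x^3:
  f_t(t,x)  = 36*t^3/5
  f_x(t,x)  = 21*x^2
  f_xx(t,x) = 42*x
Assemble drift = f_t + (1/2) f_xx = 36*t^3/5 + 21*x and diffusion = f_x = 21*x^2. Substituting x = B_t:
  d(7*B_t^3 + 9*t^4/5) = (21*B_t + 36*t^3/5) dt + (21*B_t^2) dB_t.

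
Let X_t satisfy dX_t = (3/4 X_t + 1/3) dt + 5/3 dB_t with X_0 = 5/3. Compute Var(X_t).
Var(X_t) = 50*exp(3*t/2)/27 - 50/27

The variance V(t) = Var(X_t) satisfies V'(t) = 2 a V(t) + c^2 with V(0) = 0 (drift coefficient is linear in X, diffusion is constant). With a = 3/4, c = 5/3, the solution is
  V(t) = (c^2 / (2 a)) * (exp(2 a t) - 1)
       = ((5/3)^2 / (2*(3/4))) * (exp((3/2) t) - 1)
       = 50*exp(3*t/2)/27 - 50/27.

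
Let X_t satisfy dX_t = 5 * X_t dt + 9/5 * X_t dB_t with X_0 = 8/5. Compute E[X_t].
E[X_t] = 8*exp(5*t)/5

For GBM dX = mu X dt + sigma X dB with X_0 = x_0, apply Itô to Y = log X: dY = (mu - sigma^2/2) dt + sigma dB, so Y_t = log(x_0) + (mu - sigma^2/2) t + sigma B_t and hence X_t = x_0 * exp((mu - sigma^2/2) t + sigma B_t).
With mu = 5, sigma = 9/5, x_0 = 8/5, this gives:
  X_t = 8/5 * exp((169/50) * t + (9/5) * B_t).
Since sigma*B_t ~ Normal(0, sigma^2 t), E[exp(sigma*B_t)] = exp(sigma^2 t / 2); so E[X_t] = x_0 * exp((mu - sigma^2/2) t) * exp(sigma^2 t / 2) = x_0 * exp(mu t) = 8*exp(5*t)/5.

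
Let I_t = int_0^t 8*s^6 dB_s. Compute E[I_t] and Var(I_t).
E[I_t] = 0; Var(I_t) = 64*t^13/13

The Itô integral of a deterministic integrand f(s) has mean 0 because each increment f(s) * (B_{s+ds} - B_s) has mean 0. By the Itô isometry:
  Var( int_0^t f(s) dB_s ) = E[ (int_0^t f(s) dB_s)^2 ] = int_0^t f(s)^2 ds.
Here f(s) = 8*s^6, so f(s)^2 = 64*s^12. Integrate:
  int_0^t (64*s^12) ds = 64*t^13/13.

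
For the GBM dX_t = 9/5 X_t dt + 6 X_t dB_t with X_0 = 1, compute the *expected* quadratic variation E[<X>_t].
E[<X>_t] = 10*exp(198*t/5)/11 - 10/11

<X>_t = int_0^t (6 * X_s)^2 ds. Taking expectation inside the integral: E[<X>_t] = 6^2 * int_0^t E[X_s^2] ds. For GBM, E[X_s^2] = x_0^2 * exp((2 mu + sigma^2) s). Integrating:
  E[<X>_t] = 6^2 * 1^2 * (exp((2*(9/5) + 6^2) t) - 1) / (2*(9/5) + 6^2)
           = 6^2 * 1^2 * (exp((198/5) t) - 1) / (198/5) = 10*exp(198*t/5)/11 - 10/11.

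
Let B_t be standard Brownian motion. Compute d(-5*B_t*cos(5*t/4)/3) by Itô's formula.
d(-5*B_t*cos(5*t/4)/3) = (25*B_t*sin(5*t/4)/12) dt + (-5*cos(5*t/4)/3) dB_t

Itô's formula for f(t, x): d f(t, B_t) = (f_t + (1/2) f_xx) dt + f_x dB_t. Compute partials of f(t, x) = -5*x*cos(5*t/4)/3:
  f_t(t,x)  = 25*x*sin(5*t/4)/12
  f_x(t,x)  = -5*cos(5*t/4)/3
  f_xx(t,x) = 0
Assemble drift = f_t + (1/2) f_xx = 25*x*sin(5*t/4)/12 and diffusion = f_x = -5*cos(5*t/4)/3. Substituting x = B_t:
  d(-5*B_t*cos(5*t/4)/3) = (25*B_t*sin(5*t/4)/12) dt + (-5*cos(5*t/4)/3) dB_t.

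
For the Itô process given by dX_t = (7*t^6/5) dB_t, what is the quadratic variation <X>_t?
<X>_t = 49*t^13/325

For an Itô process dX_t = a(t) dt + b(t) dB_t, the quadratic variation is <X>_t = int_0^t b(s)^2 ds (the drift term does not contribute). Here b(s) = 7*s^6/5, so
  b(s)^2 = 49*s^12/25.
Integrating from 0 to t:
  <X>_t = int_0^t (49*s^12/25) ds = 49*t^13/325.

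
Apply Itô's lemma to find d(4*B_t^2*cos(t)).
d(4*B_t^2*cos(t)) = (-4*B_t^2*sin(t) + 4*cos(t)) dt + (8*B_t*cos(t)) dB_t

Itô's formula for f(t, x): d f(t, B_t) = (f_t + (1/2) f_xx) dt + f_x dB_t. Compute partials of f(t, x) = 4*x^2*cos(t):
  f_t(t,x)  = -4*x^2*sin(t)
  f_x(t,x)  = 8*x*cos(t)
  f_xx(t,x) = 8*cos(t)
Assemble drift = f_t + (1/2) f_xx = -4*x^2*sin(t) + 4*cos(t) and diffusion = f_x = 8*x*cos(t). Substituting x = B_t:
  d(4*B_t^2*cos(t)) = (-4*B_t^2*sin(t) + 4*cos(t)) dt + (8*B_t*cos(t)) dB_t.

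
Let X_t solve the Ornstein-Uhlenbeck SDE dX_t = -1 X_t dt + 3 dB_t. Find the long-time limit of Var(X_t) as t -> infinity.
lim Var(X_t) = 9/2

The OU SDE dX = -theta X dt + sigma dB admits the integrating factor exp(theta t): d(exp(theta t) X_t) = sigma exp(theta t) dB_t. Integrating from 0 to t gives X_t = x_0 * exp(-theta t) + sigma * int_0^t exp(-theta (t-s)) dB_s for any initial x_0. The Itô integral has variance (by the Itô isometry) sigma^2 * int_0^t exp(-2 theta (t - s)) ds = sigma^2 * (1 - exp(-2 theta t)) / (2 theta), independent of x_0.
With theta = 1, sigma = 3:
  Var(X_t) = (3)^2 * (1 - exp(-2*1 t)) / (2 * 1) = 9/2 - 9*exp(-2*t)/2.
As t -> infinity, exp(-2*1 t) -> 0, so the stationary variance is sigma^2 / (2 theta) = 9/2.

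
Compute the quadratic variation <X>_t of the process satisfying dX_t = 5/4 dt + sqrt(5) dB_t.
<X>_t = 5*t

For an Itô process dX_t = a(t) dt + b(t) dB_t, the quadratic variation is <X>_t = int_0^t b(s)^2 ds (the drift term does not contribute). Here b(s) = sqrt(5), so
  b(s)^2 = 5.
Integrating from 0 to t:
  <X>_t = int_0^t (5) ds = 5*t.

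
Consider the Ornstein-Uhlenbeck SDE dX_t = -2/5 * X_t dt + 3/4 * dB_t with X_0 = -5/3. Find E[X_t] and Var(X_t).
E[X_t] = -5*exp(-2*t/5)/3; Var(X_t) = 45/64 - 45*exp(-4*t/5)/64

The OU SDE dX = -theta X dt + sigma dB admits the integrating factor exp(theta t): d(exp(theta t) X_t) = sigma exp(theta t) dB_t. Integrating from 0 to t:
  X_t = x_0 * exp(-theta t) + sigma * int_0^t exp(-theta (t-s)) dB_s.
The Itô integral has mean 0 and (by the Itô isometry) variance sigma^2 * int_0^t exp(-2 theta (t - s)) ds = sigma^2 * (1 - exp(-2 theta t)) / (2 theta).
With theta = 2/5, sigma = 3/4, x_0 = -5/3:
  E[X_t] = -5/3 * exp(-2/5 t) = -5*exp(-2*t/5)/3
  Var(X_t) = (3/4)^2 * (1 - exp(-2*2/5 t)) / (2 * 2/5) = 45/64 - 45*exp(-4*t/5)/64.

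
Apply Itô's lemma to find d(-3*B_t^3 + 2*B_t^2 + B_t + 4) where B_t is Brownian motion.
d(-3*B_t^3 + 2*B_t^2 + B_t + 4) = (2 - 9*B_t) dt + (-9*B_t^2 + 4*B_t + 1) dB_t

Itô's formula for f(B_t) gives d f(B_t) = f'(B_t) dB_t + (1/2) f''(B_t) dt. Compute derivatives of f(x) = -3*x^3 + 2*x^2 + x + 4:
  f'(x)  = -9*x^2 + 4*x + 1
  f''(x) = 4 - 18*x
Substitute x = B_t and multiply the f'' term by 1/2:
  drift     = (1/2) * (4 - 18*x) evaluated at B_t = 2 - 9*B_t
  diffusion = (-9*x^2 + 4*x + 1) evaluated at B_t = -9*B_t^2 + 4*B_t + 1
Therefore d(-3*B_t^3 + 2*B_t^2 + B_t + 4) = (2 - 9*B_t) dt + (-9*B_t^2 + 4*B_t + 1) dB_t.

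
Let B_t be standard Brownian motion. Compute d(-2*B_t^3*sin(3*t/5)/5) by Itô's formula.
d(-2*B_t^3*sin(3*t/5)/5) = (-6*B_t*(B_t^2*cos(3*t/5) + 5*sin(3*t/5))/25) dt + (-6*B_t^2*sin(3*t/5)/5) dB_t

Itô's formula for f(t, x): d f(t, B_t) = (f_t + (1/2) f_xx) dt + f_x dB_t. Compute partials of f(t, x) = -2*x^3*sin(3*t/5)/5:
  f_t(t,x)  = -6*x^3*cos(3*t/5)/25
  f_x(t,x)  = -6*x^2*sin(3*t/5)/5
  f_xx(t,x) = -12*x*sin(3*t/5)/5
Assemble drift = f_t + (1/2) f_xx = -6*x*(x^2*cos(3*t/5) + 5*sin(3*t/5))/25 and diffusion = f_x = -6*x^2*sin(3*t/5)/5. Substituting x = B_t:
  d(-2*B_t^3*sin(3*t/5)/5) = (-6*B_t*(B_t^2*cos(3*t/5) + 5*sin(3*t/5))/25) dt + (-6*B_t^2*sin(3*t/5)/5) dB_t.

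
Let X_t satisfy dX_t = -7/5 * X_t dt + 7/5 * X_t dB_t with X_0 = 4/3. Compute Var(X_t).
Var(X_t) = (16*exp(49*t/25) - 16)*exp(-14*t/5)/9

For GBM dX = mu X dt + sigma X dB with X_0 = x_0, apply Itô to Y = log X: dY = (mu - sigma^2/2) dt + sigma dB, so Y_t = log(x_0) + (mu - sigma^2/2) t + sigma B_t and hence X_t = x_0 * exp((mu - sigma^2/2) t + sigma B_t).
With mu = -7/5, sigma = 7/5, x_0 = 4/3, this gives:
  X_t = 4/3 * exp((-119/50) * t + (7/5) * B_t).
Since sigma*B_t ~ Normal(0, sigma^2 t), E[exp(sigma*B_t)] = exp(sigma^2 t / 2); so E[X_t] = x_0 * exp((mu - sigma^2/2) t) * exp(sigma^2 t / 2) = x_0 * exp(mu t) = 4*exp(-7*t/5)/3.
Var(X_t) = E[X_t^2] - (E[X_t])^2 = x_0^2 * exp(2 mu t) * (exp(sigma^2 t) - 1) = (16*exp(49*t/25) - 16)*exp(-14*t/5)/9.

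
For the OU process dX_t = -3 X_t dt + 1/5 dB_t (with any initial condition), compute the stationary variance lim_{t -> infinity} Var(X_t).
lim Var(X_t) = 1/150

The OU SDE dX = -theta X dt + sigma dB admits the integrating factor exp(theta t): d(exp(theta t) X_t) = sigma exp(theta t) dB_t. Integrating from 0 to t gives X_t = x_0 * exp(-theta t) + sigma * int_0^t exp(-theta (t-s)) dB_s for any initial x_0. The Itô integral has variance (by the Itô isometry) sigma^2 * int_0^t exp(-2 theta (t - s)) ds = sigma^2 * (1 - exp(-2 theta t)) / (2 theta), independent of x_0.
With theta = 3, sigma = 1/5:
  Var(X_t) = (1/5)^2 * (1 - exp(-2*3 t)) / (2 * 3) = 1/150 - exp(-6*t)/150.
As t -> infinity, exp(-2*3 t) -> 0, so the stationary variance is sigma^2 / (2 theta) = 1/150.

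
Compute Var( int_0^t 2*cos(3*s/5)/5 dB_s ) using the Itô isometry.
Var = 2*t/25 + sin(6*t/5)/15

The Itô integral of a deterministic integrand f(s) has mean 0 because each increment f(s) * (B_{s+ds} - B_s) has mean 0. By the Itô isometry:
  Var( int_0^t f(s) dB_s ) = E[ (int_0^t f(s) dB_s)^2 ] = int_0^t f(s)^2 ds.
Here f(s) = 2*cos(3*s/5)/5, so f(s)^2 = 4*cos(3*s/5)^2/25. Integrate:
  int_0^t (4*cos(3*s/5)^2/25) ds = 2*t/25 + sin(6*t/5)/15.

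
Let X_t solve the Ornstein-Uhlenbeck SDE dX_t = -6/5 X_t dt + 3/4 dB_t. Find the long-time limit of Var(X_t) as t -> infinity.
lim Var(X_t) = 15/64

The OU SDE dX = -theta X dt + sigma dB admits the integrating factor exp(theta t): d(exp(theta t) X_t) = sigma exp(theta t) dB_t. Integrating from 0 to t gives X_t = x_0 * exp(-theta t) + sigma * int_0^t exp(-theta (t-s)) dB_s for any initial x_0. The Itô integral has variance (by the Itô isometry) sigma^2 * int_0^t exp(-2 theta (t - s)) ds = sigma^2 * (1 - exp(-2 theta t)) / (2 theta), independent of x_0.
With theta = 6/5, sigma = 3/4:
  Var(X_t) = (3/4)^2 * (1 - exp(-2*6/5 t)) / (2 * 6/5) = 15/64 - 15*exp(-12*t/5)/64.
As t -> infinity, exp(-2*6/5 t) -> 0, so the stationary variance is sigma^2 / (2 theta) = 15/64.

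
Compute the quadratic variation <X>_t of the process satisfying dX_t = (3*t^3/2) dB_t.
<X>_t = 9*t^7/28

For an Itô process dX_t = a(t) dt + b(t) dB_t, the quadratic variation is <X>_t = int_0^t b(s)^2 ds (the drift term does not contribute). Here b(s) = 3*s^3/2, so
  b(s)^2 = 9*s^6/4.
Integrating from 0 to t:
  <X>_t = int_0^t (9*s^6/4) ds = 9*t^7/28.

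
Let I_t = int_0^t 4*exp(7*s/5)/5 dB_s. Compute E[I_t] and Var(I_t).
E[I_t] = 0; Var(I_t) = 8*exp(14*t/5)/35 - 8/35

The Itô integral of a deterministic integrand f(s) has mean 0 because each increment f(s) * (B_{s+ds} - B_s) has mean 0. By the Itô isometry:
  Var( int_0^t f(s) dB_s ) = E[ (int_0^t f(s) dB_s)^2 ] = int_0^t f(s)^2 ds.
Here f(s) = 4*exp(7*s/5)/5, so f(s)^2 = 16*exp(14*s/5)/25. Integrate:
  int_0^t (16*exp(14*s/5)/25) ds = 8*exp(14*t/5)/35 - 8/35.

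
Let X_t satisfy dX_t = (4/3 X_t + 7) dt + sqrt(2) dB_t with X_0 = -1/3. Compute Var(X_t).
Var(X_t) = 3*exp(8*t/3)/4 - 3/4

The variance V(t) = Var(X_t) satisfies V'(t) = 2 a V(t) + c^2 with V(0) = 0 (drift coefficient is linear in X, diffusion is constant). With a = 4/3, c = sqrt(2), the solution is
  V(t) = (c^2 / (2 a)) * (exp(2 a t) - 1)
       = (sqrt(2)^2 / (2*(4/3))) * (exp((8/3) t) - 1)
       = 3*exp(8*t/3)/4 - 3/4.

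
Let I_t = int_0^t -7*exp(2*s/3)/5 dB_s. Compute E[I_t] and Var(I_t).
E[I_t] = 0; Var(I_t) = 147*exp(4*t/3)/100 - 147/100

The Itô integral of a deterministic integrand f(s) has mean 0 because each increment f(s) * (B_{s+ds} - B_s) has mean 0. By the Itô isometry:
  Var( int_0^t f(s) dB_s ) = E[ (int_0^t f(s) dB_s)^2 ] = int_0^t f(s)^2 ds.
Here f(s) = -7*exp(2*s/3)/5, so f(s)^2 = 49*exp(4*s/3)/25. Integrate:
  int_0^t (49*exp(4*s/3)/25) ds = 147*exp(4*t/3)/100 - 147/100.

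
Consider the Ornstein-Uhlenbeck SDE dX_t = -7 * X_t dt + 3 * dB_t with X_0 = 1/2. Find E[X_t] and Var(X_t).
E[X_t] = exp(-7*t)/2; Var(X_t) = 9/14 - 9*exp(-14*t)/14

The OU SDE dX = -theta X dt + sigma dB admits the integrating factor exp(theta t): d(exp(theta t) X_t) = sigma exp(theta t) dB_t. Integrating from 0 to t:
  X_t = x_0 * exp(-theta t) + sigma * int_0^t exp(-theta (t-s)) dB_s.
The Itô integral has mean 0 and (by the Itô isometry) variance sigma^2 * int_0^t exp(-2 theta (t - s)) ds = sigma^2 * (1 - exp(-2 theta t)) / (2 theta).
With theta = 7, sigma = 3, x_0 = 1/2:
  E[X_t] = 1/2 * exp(-7 t) = exp(-7*t)/2
  Var(X_t) = (3)^2 * (1 - exp(-2*7 t)) / (2 * 7) = 9/14 - 9*exp(-14*t)/14.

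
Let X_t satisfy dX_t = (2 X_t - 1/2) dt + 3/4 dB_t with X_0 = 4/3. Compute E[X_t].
E[X_t] = 13*exp(2*t)/12 + 1/4

Taking expectations and using E[dB_t] = 0, the mean m(t) = E[X_t] satisfies the ODE m'(t) = a m(t) + b with m(0) = x_0. With a = 2, b = -1/2, x_0 = 4/3, the solution is
  m(t) = x_0 * exp(a t) + (b/a) * (exp(a t) - 1)
       = (4/3) * exp(2 t) + ((-1/2)/2) * (exp(2 t) - 1)
       = 13*exp(2*t)/12 + 1/4.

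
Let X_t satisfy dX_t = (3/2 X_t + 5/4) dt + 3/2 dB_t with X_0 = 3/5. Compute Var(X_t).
Var(X_t) = 3*exp(3*t)/4 - 3/4

The variance V(t) = Var(X_t) satisfies V'(t) = 2 a V(t) + c^2 with V(0) = 0 (drift coefficient is linear in X, diffusion is constant). With a = 3/2, c = 3/2, the solution is
  V(t) = (c^2 / (2 a)) * (exp(2 a t) - 1)
       = ((3/2)^2 / (2*(3/2))) * (exp(3 t) - 1)
       = 3*exp(3*t)/4 - 3/4.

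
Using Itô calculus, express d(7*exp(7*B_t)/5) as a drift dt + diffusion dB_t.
d(7*exp(7*B_t)/5) = (343*exp(7*B_t)/10) dt + (49*exp(7*B_t)/5) dB_t

Itô's formula for f(B_t) gives d f(B_t) = f'(B_t) dB_t + (1/2) f''(B_t) dt. Compute derivatives of f(x) = 7*exp(7*x)/5:
  f'(x)  = 49*exp(7*x)/5
  f''(x) = 343*exp(7*x)/5
Substitute x = B_t and multiply the f'' term by 1/2:
  drift     = (1/2) * (343*exp(7*x)/5) evaluated at B_t = 343*exp(7*B_t)/10
  diffusion = (49*exp(7*x)/5) evaluated at B_t = 49*exp(7*B_t)/5
Therefore d(7*exp(7*B_t)/5) = (343*exp(7*B_t)/10) dt + (49*exp(7*B_t)/5) dB_t.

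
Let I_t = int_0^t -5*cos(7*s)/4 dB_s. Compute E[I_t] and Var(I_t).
E[I_t] = 0; Var(I_t) = 25*t/32 + 25*sin(14*t)/448

The Itô integral of a deterministic integrand f(s) has mean 0 because each increment f(s) * (B_{s+ds} - B_s) has mean 0. By the Itô isometry:
  Var( int_0^t f(s) dB_s ) = E[ (int_0^t f(s) dB_s)^2 ] = int_0^t f(s)^2 ds.
Here f(s) = -5*cos(7*s)/4, so f(s)^2 = 25*cos(7*s)^2/16. Integrate:
  int_0^t (25*cos(7*s)^2/16) ds = 25*t/32 + 25*sin(14*t)/448.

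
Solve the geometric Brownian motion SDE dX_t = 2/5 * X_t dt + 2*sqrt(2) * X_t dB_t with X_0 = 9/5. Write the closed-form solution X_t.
X_t = 9/5 * exp((-18/5) * t + (2*sqrt(2)) * B_t)

For GBM dX = mu X dt + sigma X dB with X_0 = x_0, apply Itô to Y = log X: dY = (mu - sigma^2/2) dt + sigma dB, so Y_t = log(x_0) + (mu - sigma^2/2) t + sigma B_t and hence X_t = x_0 * exp((mu - sigma^2/2) t + sigma B_t).
With mu = 2/5, sigma = 2*sqrt(2), x_0 = 9/5, this gives:
  X_t = 9/5 * exp((-18/5) * t + (2*sqrt(2)) * B_t).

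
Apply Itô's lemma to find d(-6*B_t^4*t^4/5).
d(-6*B_t^4*t^4/5) = (12*B_t^2*t^3*(-2*B_t^2 - 3*t)/5) dt + (-24*B_t^3*t^4/5) dB_t

Itô's formula for f(t, x): d f(t, B_t) = (f_t + (1/2) f_xx) dt + f_x dB_t. Compute partials of f(t, x) = -6*t^4*x^4/5:
  f_t(t,x)  = -24*t^3*x^4/5
  f_x(t,x)  = -24*t^4*x^3/5
  f_xx(t,x) = -72*t^4*x^2/5
Assemble drift = f_t + (1/2) f_xx = 12*t^3*x^2*(-3*t - 2*x^2)/5 and diffusion = f_x = -24*t^4*x^3/5. Substituting x = B_t:
  d(-6*B_t^4*t^4/5) = (12*B_t^2*t^3*(-2*B_t^2 - 3*t)/5) dt + (-24*B_t^3*t^4/5) dB_t.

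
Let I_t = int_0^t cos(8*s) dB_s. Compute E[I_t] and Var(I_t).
E[I_t] = 0; Var(I_t) = t/2 + sin(8*t)*cos(8*t)/16

The Itô integral of a deterministic integrand f(s) has mean 0 because each increment f(s) * (B_{s+ds} - B_s) has mean 0. By the Itô isometry:
  Var( int_0^t f(s) dB_s ) = E[ (int_0^t f(s) dB_s)^2 ] = int_0^t f(s)^2 ds.
Here f(s) = cos(8*s), so f(s)^2 = cos(8*s)^2. Integrate:
  int_0^t (cos(8*s)^2) ds = t/2 + sin(8*t)*cos(8*t)/16.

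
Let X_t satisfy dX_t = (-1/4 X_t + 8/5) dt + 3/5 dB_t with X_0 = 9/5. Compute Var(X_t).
Var(X_t) = 18/25 - 18*exp(-t/2)/25

The variance V(t) = Var(X_t) satisfies V'(t) = 2 a V(t) + c^2 with V(0) = 0 (drift coefficient is linear in X, diffusion is constant). With a = -1/4, c = 3/5, the solution is
  V(t) = (c^2 / (2 a)) * (exp(2 a t) - 1)
       = ((3/5)^2 / (2*(-1/4))) * (exp((-1/2) t) - 1)
       = 18/25 - 18*exp(-t/2)/25.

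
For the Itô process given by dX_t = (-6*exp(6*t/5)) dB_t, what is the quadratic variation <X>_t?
<X>_t = 15*exp(12*t/5) - 15

For an Itô process dX_t = a(t) dt + b(t) dB_t, the quadratic variation is <X>_t = int_0^t b(s)^2 ds (the drift term does not contribute). Here b(s) = -6*exp(6*s/5), so
  b(s)^2 = 36*exp(12*s/5).
Integrating from 0 to t:
  <X>_t = int_0^t (36*exp(12*s/5)) ds = 15*exp(12*t/5) - 15.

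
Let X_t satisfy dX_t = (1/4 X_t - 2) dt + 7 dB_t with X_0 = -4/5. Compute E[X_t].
E[X_t] = 8 - 44*exp(t/4)/5

Taking expectations and using E[dB_t] = 0, the mean m(t) = E[X_t] satisfies the ODE m'(t) = a m(t) + b with m(0) = x_0. With a = 1/4, b = -2, x_0 = -4/5, the solution is
  m(t) = x_0 * exp(a t) + (b/a) * (exp(a t) - 1)
       = (-4/5) * exp((1/4) t) + ((-2)/(1/4)) * (exp((1/4) t) - 1)
       = 8 - 44*exp(t/4)/5.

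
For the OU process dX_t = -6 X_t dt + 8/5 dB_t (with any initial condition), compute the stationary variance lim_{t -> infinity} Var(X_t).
lim Var(X_t) = 16/75

The OU SDE dX = -theta X dt + sigma dB admits the integrating factor exp(theta t): d(exp(theta t) X_t) = sigma exp(theta t) dB_t. Integrating from 0 to t gives X_t = x_0 * exp(-theta t) + sigma * int_0^t exp(-theta (t-s)) dB_s for any initial x_0. The Itô integral has variance (by the Itô isometry) sigma^2 * int_0^t exp(-2 theta (t - s)) ds = sigma^2 * (1 - exp(-2 theta t)) / (2 theta), independent of x_0.
With theta = 6, sigma = 8/5:
  Var(X_t) = (8/5)^2 * (1 - exp(-2*6 t)) / (2 * 6) = 16/75 - 16*exp(-12*t)/75.
As t -> infinity, exp(-2*6 t) -> 0, so the stationary variance is sigma^2 / (2 theta) = 16/75.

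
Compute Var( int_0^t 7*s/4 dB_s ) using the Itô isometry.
Var = 49*t^3/48

The Itô integral of a deterministic integrand f(s) has mean 0 because each increment f(s) * (B_{s+ds} - B_s) has mean 0. By the Itô isometry:
  Var( int_0^t f(s) dB_s ) = E[ (int_0^t f(s) dB_s)^2 ] = int_0^t f(s)^2 ds.
Here f(s) = 7*s/4, so f(s)^2 = 49*s^2/16. Integrate:
  int_0^t (49*s^2/16) ds = 49*t^3/48.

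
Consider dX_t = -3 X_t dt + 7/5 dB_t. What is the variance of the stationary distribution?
lim Var(X_t) = 49/150

The OU SDE dX = -theta X dt + sigma dB admits the integrating factor exp(theta t): d(exp(theta t) X_t) = sigma exp(theta t) dB_t. Integrating from 0 to t gives X_t = x_0 * exp(-theta t) + sigma * int_0^t exp(-theta (t-s)) dB_s for any initial x_0. The Itô integral has variance (by the Itô isometry) sigma^2 * int_0^t exp(-2 theta (t - s)) ds = sigma^2 * (1 - exp(-2 theta t)) / (2 theta), independent of x_0.
With theta = 3, sigma = 7/5:
  Var(X_t) = (7/5)^2 * (1 - exp(-2*3 t)) / (2 * 3) = 49/150 - 49*exp(-6*t)/150.
As t -> infinity, exp(-2*3 t) -> 0, so the stationary variance is sigma^2 / (2 theta) = 49/150.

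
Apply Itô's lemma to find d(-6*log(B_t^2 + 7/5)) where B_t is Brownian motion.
d(-6*log(B_t^2 + 7/5)) = (30*(5*B_t^2 - 7)/(5*B_t^2 + 7)^2) dt + (-60*B_t/(5*B_t^2 + 7)) dB_t

Itô's formula for f(B_t) gives d f(B_t) = f'(B_t) dB_t + (1/2) f''(B_t) dt. Compute derivatives of f(x) = -6*log(x^2 + 7/5):
  f'(x)  = -60*x/(5*x^2 + 7)
  f''(x) = 60*(5*x^2 - 7)/(5*x^2 + 7)^2
Substitute x = B_t and multiply the f'' term by 1/2:
  drift     = (1/2) * (60*(5*x^2 - 7)/(5*x^2 + 7)^2) evaluated at B_t = 30*(5*B_t^2 - 7)/(5*B_t^2 + 7)^2
  diffusion = (-60*x/(5*x^2 + 7)) evaluated at B_t = -60*B_t/(5*B_t^2 + 7)
Therefore d(-6*log(B_t^2 + 7/5)) = (30*(5*B_t^2 - 7)/(5*B_t^2 + 7)^2) dt + (-60*B_t/(5*B_t^2 + 7)) dB_t.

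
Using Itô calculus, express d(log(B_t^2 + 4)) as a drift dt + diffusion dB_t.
d(log(B_t^2 + 4)) = ((4 - B_t^2)/(B_t^2 + 4)^2) dt + (2*B_t/(B_t^2 + 4)) dB_t

Itô's formula for f(B_t) gives d f(B_t) = f'(B_t) dB_t + (1/2) f''(B_t) dt. Compute derivatives of f(x) = log(x^2 + 4):
  f'(x)  = 2*x/(x^2 + 4)
  f''(x) = 2*(4 - x^2)/(x^2 + 4)^2
Substitute x = B_t and multiply the f'' term by 1/2:
  drift     = (1/2) * (2*(4 - x^2)/(x^2 + 4)^2) evaluated at B_t = (4 - B_t^2)/(B_t^2 + 4)^2
  diffusion = (2*x/(x^2 + 4)) evaluated at B_t = 2*B_t/(B_t^2 + 4)
Therefore d(log(B_t^2 + 4)) = ((4 - B_t^2)/(B_t^2 + 4)^2) dt + (2*B_t/(B_t^2 + 4)) dB_t.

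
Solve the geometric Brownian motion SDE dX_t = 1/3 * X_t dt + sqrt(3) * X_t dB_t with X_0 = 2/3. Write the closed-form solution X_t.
X_t = 2/3 * exp((-7/6) * t + (sqrt(3)) * B_t)

For GBM dX = mu X dt + sigma X dB with X_0 = x_0, apply Itô to Y = log X: dY = (mu - sigma^2/2) dt + sigma dB, so Y_t = log(x_0) + (mu - sigma^2/2) t + sigma B_t and hence X_t = x_0 * exp((mu - sigma^2/2) t + sigma B_t).
With mu = 1/3, sigma = sqrt(3), x_0 = 2/3, this gives:
  X_t = 2/3 * exp((-7/6) * t + (sqrt(3)) * B_t).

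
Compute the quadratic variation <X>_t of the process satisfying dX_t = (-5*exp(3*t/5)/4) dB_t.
<X>_t = 125*exp(6*t/5)/96 - 125/96

For an Itô process dX_t = a(t) dt + b(t) dB_t, the quadratic variation is <X>_t = int_0^t b(s)^2 ds (the drift term does not contribute). Here b(s) = -5*exp(3*s/5)/4, so
  b(s)^2 = 25*exp(6*s/5)/16.
Integrating from 0 to t:
  <X>_t = int_0^t (25*exp(6*s/5)/16) ds = 125*exp(6*t/5)/96 - 125/96.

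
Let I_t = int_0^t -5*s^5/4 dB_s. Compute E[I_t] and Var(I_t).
E[I_t] = 0; Var(I_t) = 25*t^11/176

The Itô integral of a deterministic integrand f(s) has mean 0 because each increment f(s) * (B_{s+ds} - B_s) has mean 0. By the Itô isometry:
  Var( int_0^t f(s) dB_s ) = E[ (int_0^t f(s) dB_s)^2 ] = int_0^t f(s)^2 ds.
Here f(s) = -5*s^5/4, so f(s)^2 = 25*s^10/16. Integrate:
  int_0^t (25*s^10/16) ds = 25*t^11/176.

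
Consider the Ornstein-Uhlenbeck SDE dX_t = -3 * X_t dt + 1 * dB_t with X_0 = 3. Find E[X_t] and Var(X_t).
E[X_t] = 3*exp(-3*t); Var(X_t) = 1/6 - exp(-6*t)/6

The OU SDE dX = -theta X dt + sigma dB admits the integrating factor exp(theta t): d(exp(theta t) X_t) = sigma exp(theta t) dB_t. Integrating from 0 to t:
  X_t = x_0 * exp(-theta t) + sigma * int_0^t exp(-theta (t-s)) dB_s.
The Itô integral has mean 0 and (by the Itô isometry) variance sigma^2 * int_0^t exp(-2 theta (t - s)) ds = sigma^2 * (1 - exp(-2 theta t)) / (2 theta).
With theta = 3, sigma = 1, x_0 = 3:
  E[X_t] = 3 * exp(-3 t) = 3*exp(-3*t)
  Var(X_t) = (1)^2 * (1 - exp(-2*3 t)) / (2 * 3) = 1/6 - exp(-6*t)/6.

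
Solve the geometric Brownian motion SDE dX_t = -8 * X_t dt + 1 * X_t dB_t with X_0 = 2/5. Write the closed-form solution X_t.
X_t = 2/5 * exp((-17/2) * t + (1) * B_t)

For GBM dX = mu X dt + sigma X dB with X_0 = x_0, apply Itô to Y = log X: dY = (mu - sigma^2/2) dt + sigma dB, so Y_t = log(x_0) + (mu - sigma^2/2) t + sigma B_t and hence X_t = x_0 * exp((mu - sigma^2/2) t + sigma B_t).
With mu = -8, sigma = 1, x_0 = 2/5, this gives:
  X_t = 2/5 * exp((-17/2) * t + (1) * B_t).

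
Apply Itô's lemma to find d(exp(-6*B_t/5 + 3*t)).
d(exp(-6*B_t/5 + 3*t)) = (93*exp(-6*B_t/5 + 3*t)/25) dt + (-6*exp(-6*B_t/5 + 3*t)/5) dB_t

Itô's formula for f(t, x): d f(t, B_t) = (f_t + (1/2) f_xx) dt + f_x dB_t. Compute partials of f(t, x) = exp(3*t - 6*x/5):
  f_t(t,x)  = 3*exp(3*t - 6*x/5)
  f_x(t,x)  = -6*exp(3*t - 6*x/5)/5
  f_xx(t,x) = 36*exp(3*t - 6*x/5)/25
Assemble drift = f_t + (1/2) f_xx = 93*exp(3*t - 6*x/5)/25 and diffusion = f_x = -6*exp(3*t - 6*x/5)/5. Substituting x = B_t:
  d(exp(-6*B_t/5 + 3*t)) = (93*exp(-6*B_t/5 + 3*t)/25) dt + (-6*exp(-6*B_t/5 + 3*t)/5) dB_t.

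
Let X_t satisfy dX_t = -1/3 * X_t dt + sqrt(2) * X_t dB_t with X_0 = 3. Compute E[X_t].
E[X_t] = 3*exp(-t/3)

For GBM dX = mu X dt + sigma X dB with X_0 = x_0, apply Itô to Y = log X: dY = (mu - sigma^2/2) dt + sigma dB, so Y_t = log(x_0) + (mu - sigma^2/2) t + sigma B_t and hence X_t = x_0 * exp((mu - sigma^2/2) t + sigma B_t).
With mu = -1/3, sigma = sqrt(2), x_0 = 3, this gives:
  X_t = 3 * exp((-4/3) * t + (sqrt(2)) * B_t).
Since sigma*B_t ~ Normal(0, sigma^2 t), E[exp(sigma*B_t)] = exp(sigma^2 t / 2); so E[X_t] = x_0 * exp((mu - sigma^2/2) t) * exp(sigma^2 t / 2) = x_0 * exp(mu t) = 3*exp(-t/3).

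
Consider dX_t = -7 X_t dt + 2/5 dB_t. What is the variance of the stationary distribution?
lim Var(X_t) = 2/175

The OU SDE dX = -theta X dt + sigma dB admits the integrating factor exp(theta t): d(exp(theta t) X_t) = sigma exp(theta t) dB_t. Integrating from 0 to t gives X_t = x_0 * exp(-theta t) + sigma * int_0^t exp(-theta (t-s)) dB_s for any initial x_0. The Itô integral has variance (by the Itô isometry) sigma^2 * int_0^t exp(-2 theta (t - s)) ds = sigma^2 * (1 - exp(-2 theta t)) / (2 theta), independent of x_0.
With theta = 7, sigma = 2/5:
  Var(X_t) = (2/5)^2 * (1 - exp(-2*7 t)) / (2 * 7) = 2/175 - 2*exp(-14*t)/175.
As t -> infinity, exp(-2*7 t) -> 0, so the stationary variance is sigma^2 / (2 theta) = 2/175.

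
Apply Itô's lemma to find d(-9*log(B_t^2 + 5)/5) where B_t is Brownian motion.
d(-9*log(B_t^2 + 5)/5) = (9*(B_t^2 - 5)/(5*(B_t^2 + 5)^2)) dt + (-18*B_t/(5*B_t^2 + 25)) dB_t

Itô's formula for f(B_t) gives d f(B_t) = f'(B_t) dB_t + (1/2) f''(B_t) dt. Compute derivatives of f(x) = -9*log(x^2 + 5)/5:
  f'(x)  = -18*x/(5*x^2 + 25)
  f''(x) = 18*(x^2 - 5)/(5*(x^2 + 5)^2)
Substitute x = B_t and multiply the f'' term by 1/2:
  drift     = (1/2) * (18*(x^2 - 5)/(5*(x^2 + 5)^2)) evaluated at B_t = 9*(B_t^2 - 5)/(5*(B_t^2 + 5)^2)
  diffusion = (-18*x/(5*x^2 + 25)) evaluated at B_t = -18*B_t/(5*B_t^2 + 25)
Therefore d(-9*log(B_t^2 + 5)/5) = (9*(B_t^2 - 5)/(5*(B_t^2 + 5)^2)) dt + (-18*B_t/(5*B_t^2 + 25)) dB_t.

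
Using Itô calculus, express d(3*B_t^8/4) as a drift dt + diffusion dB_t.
d(3*B_t^8/4) = (21*B_t^6) dt + (6*B_t^7) dB_t

Itô's formula for f(B_t) gives d f(B_t) = f'(B_t) dB_t + (1/2) f''(B_t) dt. Compute derivatives of f(x) = 3*x^8/4:
  f'(x)  = 6*x^7
  f''(x) = 42*x^6
Substitute x = B_t and multiply the f'' term by 1/2:
  drift     = (1/2) * (42*x^6) evaluated at B_t = 21*B_t^6
  diffusion = (6*x^7) evaluated at B_t = 6*B_t^7
Therefore d(3*B_t^8/4) = (21*B_t^6) dt + (6*B_t^7) dB_t.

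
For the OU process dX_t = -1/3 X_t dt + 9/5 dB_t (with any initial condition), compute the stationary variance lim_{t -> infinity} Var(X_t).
lim Var(X_t) = 243/50

The OU SDE dX = -theta X dt + sigma dB admits the integrating factor exp(theta t): d(exp(theta t) X_t) = sigma exp(theta t) dB_t. Integrating from 0 to t gives X_t = x_0 * exp(-theta t) + sigma * int_0^t exp(-theta (t-s)) dB_s for any initial x_0. The Itô integral has variance (by the Itô isometry) sigma^2 * int_0^t exp(-2 theta (t - s)) ds = sigma^2 * (1 - exp(-2 theta t)) / (2 theta), independent of x_0.
With theta = 1/3, sigma = 9/5:
  Var(X_t) = (9/5)^2 * (1 - exp(-2*1/3 t)) / (2 * 1/3) = 243/50 - 243*exp(-2*t/3)/50.
As t -> infinity, exp(-2*1/3 t) -> 0, so the stationary variance is sigma^2 / (2 theta) = 243/50.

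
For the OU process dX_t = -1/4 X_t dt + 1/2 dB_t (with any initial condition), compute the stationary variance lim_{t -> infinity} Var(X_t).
lim Var(X_t) = 1/2

The OU SDE dX = -theta X dt + sigma dB admits the integrating factor exp(theta t): d(exp(theta t) X_t) = sigma exp(theta t) dB_t. Integrating from 0 to t gives X_t = x_0 * exp(-theta t) + sigma * int_0^t exp(-theta (t-s)) dB_s for any initial x_0. The Itô integral has variance (by the Itô isometry) sigma^2 * int_0^t exp(-2 theta (t - s)) ds = sigma^2 * (1 - exp(-2 theta t)) / (2 theta), independent of x_0.
With theta = 1/4, sigma = 1/2:
  Var(X_t) = (1/2)^2 * (1 - exp(-2*1/4 t)) / (2 * 1/4) = 1/2 - exp(-t/2)/2.
As t -> infinity, exp(-2*1/4 t) -> 0, so the stationary variance is sigma^2 / (2 theta) = 1/2.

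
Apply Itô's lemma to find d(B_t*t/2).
d(B_t*t/2) = (B_t/2) dt + (t/2) dB_t

Itô's formula for f(t, x): d f(t, B_t) = (f_t + (1/2) f_xx) dt + f_x dB_t. Compute partials of f(t, x) = t*x/2:
  f_t(t,x)  = x/2
  f_x(t,x)  = t/2
  f_xx(t,x) = 0
Assemble drift = f_t + (1/2) f_xx = x/2 and diffusion = f_x = t/2. Substituting x = B_t:
  d(B_t*t/2) = (B_t/2) dt + (t/2) dB_t.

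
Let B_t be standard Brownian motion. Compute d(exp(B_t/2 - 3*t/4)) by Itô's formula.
d(exp(B_t/2 - 3*t/4)) = (-5*exp(B_t/2 - 3*t/4)/8) dt + (exp(B_t/2 - 3*t/4)/2) dB_t

Itô's formula for f(t, x): d f(t, B_t) = (f_t + (1/2) f_xx) dt + f_x dB_t. Compute partials of f(t, x) = exp(-3*t/4 + x/2):
  f_t(t,x)  = -3*exp(-3*t/4 + x/2)/4
  f_x(t,x)  = exp(-3*t/4 + x/2)/2
  f_xx(t,x) = exp(-3*t/4 + x/2)/4
Assemble drift = f_t + (1/2) f_xx = -5*exp(-3*t/4 + x/2)/8 and diffusion = f_x = exp(-3*t/4 + x/2)/2. Substituting x = B_t:
  d(exp(B_t/2 - 3*t/4)) = (-5*exp(B_t/2 - 3*t/4)/8) dt + (exp(B_t/2 - 3*t/4)/2) dB_t.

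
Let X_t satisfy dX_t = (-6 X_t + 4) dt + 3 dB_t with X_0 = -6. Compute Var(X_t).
Var(X_t) = 3/4 - 3*exp(-12*t)/4

The variance V(t) = Var(X_t) satisfies V'(t) = 2 a V(t) + c^2 with V(0) = 0 (drift coefficient is linear in X, diffusion is constant). With a = -6, c = 3, the solution is
  V(t) = (c^2 / (2 a)) * (exp(2 a t) - 1)
       = (3^2 / (2*(-6))) * (exp((-12) t) - 1)
       = 3/4 - 3*exp(-12*t)/4.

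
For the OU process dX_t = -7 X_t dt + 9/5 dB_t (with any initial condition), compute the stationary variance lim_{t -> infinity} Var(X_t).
lim Var(X_t) = 81/350

The OU SDE dX = -theta X dt + sigma dB admits the integrating factor exp(theta t): d(exp(theta t) X_t) = sigma exp(theta t) dB_t. Integrating from 0 to t gives X_t = x_0 * exp(-theta t) + sigma * int_0^t exp(-theta (t-s)) dB_s for any initial x_0. The Itô integral has variance (by the Itô isometry) sigma^2 * int_0^t exp(-2 theta (t - s)) ds = sigma^2 * (1 - exp(-2 theta t)) / (2 theta), independent of x_0.
With theta = 7, sigma = 9/5:
  Var(X_t) = (9/5)^2 * (1 - exp(-2*7 t)) / (2 * 7) = 81/350 - 81*exp(-14*t)/350.
As t -> infinity, exp(-2*7 t) -> 0, so the stationary variance is sigma^2 / (2 theta) = 81/350.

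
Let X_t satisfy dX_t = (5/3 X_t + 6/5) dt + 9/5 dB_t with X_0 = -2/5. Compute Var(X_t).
Var(X_t) = 243*exp(10*t/3)/250 - 243/250

The variance V(t) = Var(X_t) satisfies V'(t) = 2 a V(t) + c^2 with V(0) = 0 (drift coefficient is linear in X, diffusion is constant). With a = 5/3, c = 9/5, the solution is
  V(t) = (c^2 / (2 a)) * (exp(2 a t) - 1)
       = ((9/5)^2 / (2*(5/3))) * (exp((10/3) t) - 1)
       = 243*exp(10*t/3)/250 - 243/250.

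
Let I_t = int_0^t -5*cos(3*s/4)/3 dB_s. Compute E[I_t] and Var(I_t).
E[I_t] = 0; Var(I_t) = 25*t/18 + 25*sin(3*t/2)/27

The Itô integral of a deterministic integrand f(s) has mean 0 because each increment f(s) * (B_{s+ds} - B_s) has mean 0. By the Itô isometry:
  Var( int_0^t f(s) dB_s ) = E[ (int_0^t f(s) dB_s)^2 ] = int_0^t f(s)^2 ds.
Here f(s) = -5*cos(3*s/4)/3, so f(s)^2 = 25*cos(3*s/4)^2/9. Integrate:
  int_0^t (25*cos(3*s/4)^2/9) ds = 25*t/18 + 25*sin(3*t/2)/27.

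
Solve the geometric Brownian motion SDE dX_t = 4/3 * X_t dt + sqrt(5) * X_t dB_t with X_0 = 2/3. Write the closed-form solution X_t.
X_t = 2/3 * exp((-7/6) * t + (sqrt(5)) * B_t)

For GBM dX = mu X dt + sigma X dB with X_0 = x_0, apply Itô to Y = log X: dY = (mu - sigma^2/2) dt + sigma dB, so Y_t = log(x_0) + (mu - sigma^2/2) t + sigma B_t and hence X_t = x_0 * exp((mu - sigma^2/2) t + sigma B_t).
With mu = 4/3, sigma = sqrt(5), x_0 = 2/3, this gives:
  X_t = 2/3 * exp((-7/6) * t + (sqrt(5)) * B_t).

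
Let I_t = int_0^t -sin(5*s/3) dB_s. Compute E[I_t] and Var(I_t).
E[I_t] = 0; Var(I_t) = t/2 - 3*sin(10*t/3)/20

The Itô integral of a deterministic integrand f(s) has mean 0 because each increment f(s) * (B_{s+ds} - B_s) has mean 0. By the Itô isometry:
  Var( int_0^t f(s) dB_s ) = E[ (int_0^t f(s) dB_s)^2 ] = int_0^t f(s)^2 ds.
Here f(s) = -sin(5*s/3), so f(s)^2 = sin(5*s/3)^2. Integrate:
  int_0^t (sin(5*s/3)^2) ds = t/2 - 3*sin(10*t/3)/20.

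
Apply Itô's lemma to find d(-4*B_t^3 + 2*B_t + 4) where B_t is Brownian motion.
d(-4*B_t^3 + 2*B_t + 4) = (-12*B_t) dt + (2 - 12*B_t^2) dB_t

Itô's formula for f(B_t) gives d f(B_t) = f'(B_t) dB_t + (1/2) f''(B_t) dt. Compute derivatives of f(x) = -4*x^3 + 2*x + 4:
  f'(x)  = 2 - 12*x^2
  f''(x) = -24*x
Substitute x = B_t and multiply the f'' term by 1/2:
  drift     = (1/2) * (-24*x) evaluated at B_t = -12*B_t
  diffusion = (2 - 12*x^2) evaluated at B_t = 2 - 12*B_t^2
Therefore d(-4*B_t^3 + 2*B_t + 4) = (-12*B_t) dt + (2 - 12*B_t^2) dB_t.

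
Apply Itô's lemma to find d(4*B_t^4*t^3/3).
d(4*B_t^4*t^3/3) = (4*B_t^2*t^2*(B_t^2 + 2*t)) dt + (16*B_t^3*t^3/3) dB_t

Itô's formula for f(t, x): d f(t, B_t) = (f_t + (1/2) f_xx) dt + f_x dB_t. Compute partials of f(t, x) = 4*t^3*x^4/3:
  f_t(t,x)  = 4*t^2*x^4
  f_x(t,x)  = 16*t^3*x^3/3
  f_xx(t,x) = 16*t^3*x^2
Assemble drift = f_t + (1/2) f_xx = 4*t^2*x^2*(2*t + x^2) and diffusion = f_x = 16*t^3*x^3/3. Substituting x = B_t:
  d(4*B_t^4*t^3/3) = (4*B_t^2*t^2*(B_t^2 + 2*t)) dt + (16*B_t^3*t^3/3) dB_t.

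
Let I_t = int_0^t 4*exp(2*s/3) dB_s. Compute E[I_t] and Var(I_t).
E[I_t] = 0; Var(I_t) = 12*exp(4*t/3) - 12

The Itô integral of a deterministic integrand f(s) has mean 0 because each increment f(s) * (B_{s+ds} - B_s) has mean 0. By the Itô isometry:
  Var( int_0^t f(s) dB_s ) = E[ (int_0^t f(s) dB_s)^2 ] = int_0^t f(s)^2 ds.
Here f(s) = 4*exp(2*s/3), so f(s)^2 = 16*exp(4*s/3). Integrate:
  int_0^t (16*exp(4*s/3)) ds = 12*exp(4*t/3) - 12.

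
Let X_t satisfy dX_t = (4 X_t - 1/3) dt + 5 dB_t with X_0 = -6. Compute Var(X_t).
Var(X_t) = 25*exp(8*t)/8 - 25/8

The variance V(t) = Var(X_t) satisfies V'(t) = 2 a V(t) + c^2 with V(0) = 0 (drift coefficient is linear in X, diffusion is constant). With a = 4, c = 5, the solution is
  V(t) = (c^2 / (2 a)) * (exp(2 a t) - 1)
       = (5^2 / (2*4)) * (exp(8 t) - 1)
       = 25*exp(8*t)/8 - 25/8.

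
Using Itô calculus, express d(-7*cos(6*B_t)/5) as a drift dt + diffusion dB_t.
d(-7*cos(6*B_t)/5) = (126*cos(6*B_t)/5) dt + (42*sin(6*B_t)/5) dB_t

Itô's formula for f(B_t) gives d f(B_t) = f'(B_t) dB_t + (1/2) f''(B_t) dt. Compute derivatives of f(x) = -7*cos(6*x)/5:
  f'(x)  = 42*sin(6*x)/5
  f''(x) = 252*cos(6*x)/5
Substitute x = B_t and multiply the f'' term by 1/2:
  drift     = (1/2) * (252*cos(6*x)/5) evaluated at B_t = 126*cos(6*B_t)/5
  diffusion = (42*sin(6*x)/5) evaluated at B_t = 42*sin(6*B_t)/5
Therefore d(-7*cos(6*B_t)/5) = (126*cos(6*B_t)/5) dt + (42*sin(6*B_t)/5) dB_t.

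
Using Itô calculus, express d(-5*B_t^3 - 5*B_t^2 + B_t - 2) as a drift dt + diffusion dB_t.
d(-5*B_t^3 - 5*B_t^2 + B_t - 2) = (-15*B_t - 5) dt + (-15*B_t^2 - 10*B_t + 1) dB_t

Itô's formula for f(B_t) gives d f(B_t) = f'(B_t) dB_t + (1/2) f''(B_t) dt. Compute derivatives of f(x) = -5*x^3 - 5*x^2 + x - 2:
  f'(x)  = -15*x^2 - 10*x + 1
  f''(x) = -30*x - 10
Substitute x = B_t and multiply the f'' term by 1/2:
  drift     = (1/2) * (-30*x - 10) evaluated at B_t = -15*B_t - 5
  diffusion = (-15*x^2 - 10*x + 1) evaluated at B_t = -15*B_t^2 - 10*B_t + 1
Therefore d(-5*B_t^3 - 5*B_t^2 + B_t - 2) = (-15*B_t - 5) dt + (-15*B_t^2 - 10*B_t + 1) dB_t.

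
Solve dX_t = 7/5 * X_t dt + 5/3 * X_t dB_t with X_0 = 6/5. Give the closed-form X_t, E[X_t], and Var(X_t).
X_t = 6/5 * exp((1/90) t + (5/3) B_t); E[X_t] = 6*exp(7*t/5)/5; Var(X_t) = 36*(exp(25*t/9) - 1)*exp(14*t/5)/25

For GBM dX = mu X dt + sigma X dB with X_0 = x_0, apply Itô to Y = log X: dY = (mu - sigma^2/2) dt + sigma dB, so Y_t = log(x_0) + (mu - sigma^2/2) t + sigma B_t and hence X_t = x_0 * exp((mu - sigma^2/2) t + sigma B_t).
With mu = 7/5, sigma = 5/3, x_0 = 6/5, this gives:
  X_t = 6/5 * exp((1/90) * t + (5/3) * B_t).
Since sigma*B_t ~ Normal(0, sigma^2 t), E[exp(sigma*B_t)] = exp(sigma^2 t / 2); so E[X_t] = x_0 * exp((mu - sigma^2/2) t) * exp(sigma^2 t / 2) = x_0 * exp(mu t) = 6*exp(7*t/5)/5.
Var(X_t) = E[X_t^2] - (E[X_t])^2 = x_0^2 * exp(2 mu t) * (exp(sigma^2 t) - 1) = 36*(exp(25*t/9) - 1)*exp(14*t/5)/25.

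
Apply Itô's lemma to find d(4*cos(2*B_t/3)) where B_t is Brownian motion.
d(4*cos(2*B_t/3)) = (-8*cos(2*B_t/3)/9) dt + (-8*sin(2*B_t/3)/3) dB_t

Itô's formula for f(B_t) gives d f(B_t) = f'(B_t) dB_t + (1/2) f''(B_t) dt. Compute derivatives of f(x) = 4*cos(2*x/3):
  f'(x)  = -8*sin(2*x/3)/3
  f''(x) = -16*cos(2*x/3)/9
Substitute x = B_t and multiply the f'' term by 1/2:
  drift     = (1/2) * (-16*cos(2*x/3)/9) evaluated at B_t = -8*cos(2*B_t/3)/9
  diffusion = (-8*sin(2*x/3)/3) evaluated at B_t = -8*sin(2*B_t/3)/3
Therefore d(4*cos(2*B_t/3)) = (-8*cos(2*B_t/3)/9) dt + (-8*sin(2*B_t/3)/3) dB_t.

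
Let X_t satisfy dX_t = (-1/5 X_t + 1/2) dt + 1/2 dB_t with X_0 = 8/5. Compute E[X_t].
E[X_t] = 5/2 - 9*exp(-t/5)/10

Taking expectations and using E[dB_t] = 0, the mean m(t) = E[X_t] satisfies the ODE m'(t) = a m(t) + b with m(0) = x_0. With a = -1/5, b = 1/2, x_0 = 8/5, the solution is
  m(t) = x_0 * exp(a t) + (b/a) * (exp(a t) - 1)
       = (8/5) * exp((-1/5) t) + ((1/2)/(-1/5)) * (exp((-1/5) t) - 1)
       = 5/2 - 9*exp(-t/5)/10.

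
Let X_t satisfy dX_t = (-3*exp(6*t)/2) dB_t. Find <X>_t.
<X>_t = 3*exp(12*t)/16 - 3/16

For an Itô process dX_t = a(t) dt + b(t) dB_t, the quadratic variation is <X>_t = int_0^t b(s)^2 ds (the drift term does not contribute). Here b(s) = -3*exp(6*s)/2, so
  b(s)^2 = 9*exp(12*s)/4.
Integrating from 0 to t:
  <X>_t = int_0^t (9*exp(12*s)/4) ds = 3*exp(12*t)/16 - 3/16.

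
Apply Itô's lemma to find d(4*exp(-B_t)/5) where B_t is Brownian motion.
d(4*exp(-B_t)/5) = (2*exp(-B_t)/5) dt + (-4*exp(-B_t)/5) dB_t

Itô's formula for f(B_t) gives d f(B_t) = f'(B_t) dB_t + (1/2) f''(B_t) dt. Compute derivatives of f(x) = 4*exp(-x)/5:
  f'(x)  = -4*exp(-x)/5
  f''(x) = 4*exp(-x)/5
Substitute x = B_t and multiply the f'' term by 1/2:
  drift     = (1/2) * (4*exp(-x)/5) evaluated at B_t = 2*exp(-B_t)/5
  diffusion = (-4*exp(-x)/5) evaluated at B_t = -4*exp(-B_t)/5
Therefore d(4*exp(-B_t)/5) = (2*exp(-B_t)/5) dt + (-4*exp(-B_t)/5) dB_t.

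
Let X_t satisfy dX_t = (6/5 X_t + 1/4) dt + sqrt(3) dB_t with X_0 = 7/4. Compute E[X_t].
E[X_t] = 47*exp(6*t/5)/24 - 5/24

Taking expectations and using E[dB_t] = 0, the mean m(t) = E[X_t] satisfies the ODE m'(t) = a m(t) + b with m(0) = x_0. With a = 6/5, b = 1/4, x_0 = 7/4, the solution is
  m(t) = x_0 * exp(a t) + (b/a) * (exp(a t) - 1)
       = (7/4) * exp((6/5) t) + ((1/4)/(6/5)) * (exp((6/5) t) - 1)
       = 47*exp(6*t/5)/24 - 5/24.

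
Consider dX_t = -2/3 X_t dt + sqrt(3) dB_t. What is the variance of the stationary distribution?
lim Var(X_t) = 9/4

The OU SDE dX = -theta X dt + sigma dB admits the integrating factor exp(theta t): d(exp(theta t) X_t) = sigma exp(theta t) dB_t. Integrating from 0 to t gives X_t = x_0 * exp(-theta t) + sigma * int_0^t exp(-theta (t-s)) dB_s for any initial x_0. The Itô integral has variance (by the Itô isometry) sigma^2 * int_0^t exp(-2 theta (t - s)) ds = sigma^2 * (1 - exp(-2 theta t)) / (2 theta), independent of x_0.
With theta = 2/3, sigma = sqrt(3):
  Var(X_t) = (sqrt(3))^2 * (1 - exp(-2*2/3 t)) / (2 * 2/3) = 9/4 - 9*exp(-4*t/3)/4.
As t -> infinity, exp(-2*2/3 t) -> 0, so the stationary variance is sigma^2 / (2 theta) = 9/4.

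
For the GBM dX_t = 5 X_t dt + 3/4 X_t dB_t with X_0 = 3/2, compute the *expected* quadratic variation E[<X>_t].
E[<X>_t] = 81*exp(169*t/16)/676 - 81/676

<X>_t = int_0^t ((3/4) * X_s)^2 ds. Taking expectation inside the integral: E[<X>_t] = (3/4)^2 * int_0^t E[X_s^2] ds. For GBM, E[X_s^2] = x_0^2 * exp((2 mu + sigma^2) s). Integrating:
  E[<X>_t] = (3/4)^2 * (3/2)^2 * (exp((2*5 + (3/4)^2) t) - 1) / (2*5 + (3/4)^2)
           = (3/4)^2 * (3/2)^2 * (exp((169/16) t) - 1) / (169/16) = 81*exp(169*t/16)/676 - 81/676.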